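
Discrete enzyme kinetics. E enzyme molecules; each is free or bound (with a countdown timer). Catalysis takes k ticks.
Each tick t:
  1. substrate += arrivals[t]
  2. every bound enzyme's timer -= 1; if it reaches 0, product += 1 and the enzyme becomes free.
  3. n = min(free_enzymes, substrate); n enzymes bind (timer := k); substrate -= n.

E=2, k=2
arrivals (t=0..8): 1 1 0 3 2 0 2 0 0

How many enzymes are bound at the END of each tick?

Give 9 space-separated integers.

Answer: 1 2 1 2 2 2 2 2 2

Derivation:
t=0: arr=1 -> substrate=0 bound=1 product=0
t=1: arr=1 -> substrate=0 bound=2 product=0
t=2: arr=0 -> substrate=0 bound=1 product=1
t=3: arr=3 -> substrate=1 bound=2 product=2
t=4: arr=2 -> substrate=3 bound=2 product=2
t=5: arr=0 -> substrate=1 bound=2 product=4
t=6: arr=2 -> substrate=3 bound=2 product=4
t=7: arr=0 -> substrate=1 bound=2 product=6
t=8: arr=0 -> substrate=1 bound=2 product=6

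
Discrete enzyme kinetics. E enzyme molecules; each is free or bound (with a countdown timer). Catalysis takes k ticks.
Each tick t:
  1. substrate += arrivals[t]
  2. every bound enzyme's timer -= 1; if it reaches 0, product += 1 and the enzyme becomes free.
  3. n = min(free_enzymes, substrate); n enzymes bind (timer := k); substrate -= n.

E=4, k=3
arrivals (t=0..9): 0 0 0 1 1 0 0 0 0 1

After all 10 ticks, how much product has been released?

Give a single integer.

t=0: arr=0 -> substrate=0 bound=0 product=0
t=1: arr=0 -> substrate=0 bound=0 product=0
t=2: arr=0 -> substrate=0 bound=0 product=0
t=3: arr=1 -> substrate=0 bound=1 product=0
t=4: arr=1 -> substrate=0 bound=2 product=0
t=5: arr=0 -> substrate=0 bound=2 product=0
t=6: arr=0 -> substrate=0 bound=1 product=1
t=7: arr=0 -> substrate=0 bound=0 product=2
t=8: arr=0 -> substrate=0 bound=0 product=2
t=9: arr=1 -> substrate=0 bound=1 product=2

Answer: 2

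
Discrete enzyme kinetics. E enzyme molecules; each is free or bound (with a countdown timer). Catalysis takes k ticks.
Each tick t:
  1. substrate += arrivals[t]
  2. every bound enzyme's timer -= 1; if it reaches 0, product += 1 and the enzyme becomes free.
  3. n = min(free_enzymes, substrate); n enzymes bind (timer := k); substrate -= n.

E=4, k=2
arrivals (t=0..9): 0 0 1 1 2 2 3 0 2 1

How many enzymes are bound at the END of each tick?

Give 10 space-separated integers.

Answer: 0 0 1 2 3 4 4 3 3 3

Derivation:
t=0: arr=0 -> substrate=0 bound=0 product=0
t=1: arr=0 -> substrate=0 bound=0 product=0
t=2: arr=1 -> substrate=0 bound=1 product=0
t=3: arr=1 -> substrate=0 bound=2 product=0
t=4: arr=2 -> substrate=0 bound=3 product=1
t=5: arr=2 -> substrate=0 bound=4 product=2
t=6: arr=3 -> substrate=1 bound=4 product=4
t=7: arr=0 -> substrate=0 bound=3 product=6
t=8: arr=2 -> substrate=0 bound=3 product=8
t=9: arr=1 -> substrate=0 bound=3 product=9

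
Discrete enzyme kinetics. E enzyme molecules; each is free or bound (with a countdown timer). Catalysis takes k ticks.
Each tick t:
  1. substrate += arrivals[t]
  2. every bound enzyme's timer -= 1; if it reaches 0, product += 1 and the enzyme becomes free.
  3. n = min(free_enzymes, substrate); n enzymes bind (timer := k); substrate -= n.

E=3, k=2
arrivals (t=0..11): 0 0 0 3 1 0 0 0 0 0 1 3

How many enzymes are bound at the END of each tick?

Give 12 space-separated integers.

t=0: arr=0 -> substrate=0 bound=0 product=0
t=1: arr=0 -> substrate=0 bound=0 product=0
t=2: arr=0 -> substrate=0 bound=0 product=0
t=3: arr=3 -> substrate=0 bound=3 product=0
t=4: arr=1 -> substrate=1 bound=3 product=0
t=5: arr=0 -> substrate=0 bound=1 product=3
t=6: arr=0 -> substrate=0 bound=1 product=3
t=7: arr=0 -> substrate=0 bound=0 product=4
t=8: arr=0 -> substrate=0 bound=0 product=4
t=9: arr=0 -> substrate=0 bound=0 product=4
t=10: arr=1 -> substrate=0 bound=1 product=4
t=11: arr=3 -> substrate=1 bound=3 product=4

Answer: 0 0 0 3 3 1 1 0 0 0 1 3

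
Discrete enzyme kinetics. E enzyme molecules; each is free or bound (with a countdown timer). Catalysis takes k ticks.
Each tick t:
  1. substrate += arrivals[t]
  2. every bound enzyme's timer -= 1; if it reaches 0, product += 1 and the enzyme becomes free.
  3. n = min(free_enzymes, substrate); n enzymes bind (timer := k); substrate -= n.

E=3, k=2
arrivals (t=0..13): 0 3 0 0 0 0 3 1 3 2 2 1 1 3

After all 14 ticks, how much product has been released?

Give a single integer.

Answer: 12

Derivation:
t=0: arr=0 -> substrate=0 bound=0 product=0
t=1: arr=3 -> substrate=0 bound=3 product=0
t=2: arr=0 -> substrate=0 bound=3 product=0
t=3: arr=0 -> substrate=0 bound=0 product=3
t=4: arr=0 -> substrate=0 bound=0 product=3
t=5: arr=0 -> substrate=0 bound=0 product=3
t=6: arr=3 -> substrate=0 bound=3 product=3
t=7: arr=1 -> substrate=1 bound=3 product=3
t=8: arr=3 -> substrate=1 bound=3 product=6
t=9: arr=2 -> substrate=3 bound=3 product=6
t=10: arr=2 -> substrate=2 bound=3 product=9
t=11: arr=1 -> substrate=3 bound=3 product=9
t=12: arr=1 -> substrate=1 bound=3 product=12
t=13: arr=3 -> substrate=4 bound=3 product=12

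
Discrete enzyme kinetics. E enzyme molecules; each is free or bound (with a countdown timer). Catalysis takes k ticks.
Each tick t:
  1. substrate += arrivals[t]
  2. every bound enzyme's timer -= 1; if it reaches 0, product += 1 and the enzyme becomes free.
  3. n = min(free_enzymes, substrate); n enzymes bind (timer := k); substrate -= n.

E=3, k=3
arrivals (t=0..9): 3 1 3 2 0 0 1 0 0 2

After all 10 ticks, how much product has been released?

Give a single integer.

t=0: arr=3 -> substrate=0 bound=3 product=0
t=1: arr=1 -> substrate=1 bound=3 product=0
t=2: arr=3 -> substrate=4 bound=3 product=0
t=3: arr=2 -> substrate=3 bound=3 product=3
t=4: arr=0 -> substrate=3 bound=3 product=3
t=5: arr=0 -> substrate=3 bound=3 product=3
t=6: arr=1 -> substrate=1 bound=3 product=6
t=7: arr=0 -> substrate=1 bound=3 product=6
t=8: arr=0 -> substrate=1 bound=3 product=6
t=9: arr=2 -> substrate=0 bound=3 product=9

Answer: 9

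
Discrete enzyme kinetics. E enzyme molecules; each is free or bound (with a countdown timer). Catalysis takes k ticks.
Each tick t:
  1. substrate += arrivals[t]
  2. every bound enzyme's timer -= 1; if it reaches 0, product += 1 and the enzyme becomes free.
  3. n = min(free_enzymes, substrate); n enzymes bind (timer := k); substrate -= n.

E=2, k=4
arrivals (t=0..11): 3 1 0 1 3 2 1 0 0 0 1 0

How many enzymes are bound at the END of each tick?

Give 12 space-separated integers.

Answer: 2 2 2 2 2 2 2 2 2 2 2 2

Derivation:
t=0: arr=3 -> substrate=1 bound=2 product=0
t=1: arr=1 -> substrate=2 bound=2 product=0
t=2: arr=0 -> substrate=2 bound=2 product=0
t=3: arr=1 -> substrate=3 bound=2 product=0
t=4: arr=3 -> substrate=4 bound=2 product=2
t=5: arr=2 -> substrate=6 bound=2 product=2
t=6: arr=1 -> substrate=7 bound=2 product=2
t=7: arr=0 -> substrate=7 bound=2 product=2
t=8: arr=0 -> substrate=5 bound=2 product=4
t=9: arr=0 -> substrate=5 bound=2 product=4
t=10: arr=1 -> substrate=6 bound=2 product=4
t=11: arr=0 -> substrate=6 bound=2 product=4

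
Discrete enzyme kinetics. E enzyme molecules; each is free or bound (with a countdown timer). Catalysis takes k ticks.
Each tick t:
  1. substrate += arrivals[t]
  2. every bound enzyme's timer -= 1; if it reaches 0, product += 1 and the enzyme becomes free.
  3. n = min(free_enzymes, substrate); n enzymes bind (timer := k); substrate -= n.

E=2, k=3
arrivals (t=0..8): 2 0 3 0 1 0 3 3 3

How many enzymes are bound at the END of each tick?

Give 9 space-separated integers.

t=0: arr=2 -> substrate=0 bound=2 product=0
t=1: arr=0 -> substrate=0 bound=2 product=0
t=2: arr=3 -> substrate=3 bound=2 product=0
t=3: arr=0 -> substrate=1 bound=2 product=2
t=4: arr=1 -> substrate=2 bound=2 product=2
t=5: arr=0 -> substrate=2 bound=2 product=2
t=6: arr=3 -> substrate=3 bound=2 product=4
t=7: arr=3 -> substrate=6 bound=2 product=4
t=8: arr=3 -> substrate=9 bound=2 product=4

Answer: 2 2 2 2 2 2 2 2 2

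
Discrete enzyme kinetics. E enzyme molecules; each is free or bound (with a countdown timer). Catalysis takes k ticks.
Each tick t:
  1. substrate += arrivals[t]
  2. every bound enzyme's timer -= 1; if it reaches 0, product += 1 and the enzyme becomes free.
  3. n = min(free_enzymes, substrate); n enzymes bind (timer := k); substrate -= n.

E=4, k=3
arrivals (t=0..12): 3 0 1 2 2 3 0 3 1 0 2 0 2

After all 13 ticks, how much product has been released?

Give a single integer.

Answer: 14

Derivation:
t=0: arr=3 -> substrate=0 bound=3 product=0
t=1: arr=0 -> substrate=0 bound=3 product=0
t=2: arr=1 -> substrate=0 bound=4 product=0
t=3: arr=2 -> substrate=0 bound=3 product=3
t=4: arr=2 -> substrate=1 bound=4 product=3
t=5: arr=3 -> substrate=3 bound=4 product=4
t=6: arr=0 -> substrate=1 bound=4 product=6
t=7: arr=3 -> substrate=3 bound=4 product=7
t=8: arr=1 -> substrate=3 bound=4 product=8
t=9: arr=0 -> substrate=1 bound=4 product=10
t=10: arr=2 -> substrate=2 bound=4 product=11
t=11: arr=0 -> substrate=1 bound=4 product=12
t=12: arr=2 -> substrate=1 bound=4 product=14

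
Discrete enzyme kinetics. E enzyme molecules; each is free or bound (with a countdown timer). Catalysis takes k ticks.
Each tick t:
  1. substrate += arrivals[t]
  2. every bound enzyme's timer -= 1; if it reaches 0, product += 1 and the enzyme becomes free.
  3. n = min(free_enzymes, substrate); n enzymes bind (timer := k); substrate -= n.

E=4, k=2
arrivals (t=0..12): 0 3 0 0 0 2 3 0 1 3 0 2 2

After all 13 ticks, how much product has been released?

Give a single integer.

Answer: 12

Derivation:
t=0: arr=0 -> substrate=0 bound=0 product=0
t=1: arr=3 -> substrate=0 bound=3 product=0
t=2: arr=0 -> substrate=0 bound=3 product=0
t=3: arr=0 -> substrate=0 bound=0 product=3
t=4: arr=0 -> substrate=0 bound=0 product=3
t=5: arr=2 -> substrate=0 bound=2 product=3
t=6: arr=3 -> substrate=1 bound=4 product=3
t=7: arr=0 -> substrate=0 bound=3 product=5
t=8: arr=1 -> substrate=0 bound=2 product=7
t=9: arr=3 -> substrate=0 bound=4 product=8
t=10: arr=0 -> substrate=0 bound=3 product=9
t=11: arr=2 -> substrate=0 bound=2 product=12
t=12: arr=2 -> substrate=0 bound=4 product=12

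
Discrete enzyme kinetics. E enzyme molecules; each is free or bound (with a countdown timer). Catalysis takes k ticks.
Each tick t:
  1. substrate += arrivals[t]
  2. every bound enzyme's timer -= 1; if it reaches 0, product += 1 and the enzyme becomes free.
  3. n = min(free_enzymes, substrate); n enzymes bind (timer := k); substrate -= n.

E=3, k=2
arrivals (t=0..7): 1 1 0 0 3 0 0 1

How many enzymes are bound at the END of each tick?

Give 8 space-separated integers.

Answer: 1 2 1 0 3 3 0 1

Derivation:
t=0: arr=1 -> substrate=0 bound=1 product=0
t=1: arr=1 -> substrate=0 bound=2 product=0
t=2: arr=0 -> substrate=0 bound=1 product=1
t=3: arr=0 -> substrate=0 bound=0 product=2
t=4: arr=3 -> substrate=0 bound=3 product=2
t=5: arr=0 -> substrate=0 bound=3 product=2
t=6: arr=0 -> substrate=0 bound=0 product=5
t=7: arr=1 -> substrate=0 bound=1 product=5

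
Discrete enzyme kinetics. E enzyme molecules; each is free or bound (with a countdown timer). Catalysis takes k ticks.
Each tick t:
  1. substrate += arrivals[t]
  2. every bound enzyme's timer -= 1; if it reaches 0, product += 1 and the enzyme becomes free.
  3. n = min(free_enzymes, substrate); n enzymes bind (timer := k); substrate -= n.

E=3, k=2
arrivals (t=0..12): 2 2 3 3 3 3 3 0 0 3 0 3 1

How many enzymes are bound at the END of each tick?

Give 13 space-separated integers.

Answer: 2 3 3 3 3 3 3 3 3 3 3 3 3

Derivation:
t=0: arr=2 -> substrate=0 bound=2 product=0
t=1: arr=2 -> substrate=1 bound=3 product=0
t=2: arr=3 -> substrate=2 bound=3 product=2
t=3: arr=3 -> substrate=4 bound=3 product=3
t=4: arr=3 -> substrate=5 bound=3 product=5
t=5: arr=3 -> substrate=7 bound=3 product=6
t=6: arr=3 -> substrate=8 bound=3 product=8
t=7: arr=0 -> substrate=7 bound=3 product=9
t=8: arr=0 -> substrate=5 bound=3 product=11
t=9: arr=3 -> substrate=7 bound=3 product=12
t=10: arr=0 -> substrate=5 bound=3 product=14
t=11: arr=3 -> substrate=7 bound=3 product=15
t=12: arr=1 -> substrate=6 bound=3 product=17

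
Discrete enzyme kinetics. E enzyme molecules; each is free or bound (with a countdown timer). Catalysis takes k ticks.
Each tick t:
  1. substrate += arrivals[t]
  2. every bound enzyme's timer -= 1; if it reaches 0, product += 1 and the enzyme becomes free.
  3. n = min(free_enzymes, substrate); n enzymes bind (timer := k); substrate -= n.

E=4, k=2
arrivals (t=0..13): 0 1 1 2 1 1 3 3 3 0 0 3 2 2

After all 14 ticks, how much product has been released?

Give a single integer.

Answer: 18

Derivation:
t=0: arr=0 -> substrate=0 bound=0 product=0
t=1: arr=1 -> substrate=0 bound=1 product=0
t=2: arr=1 -> substrate=0 bound=2 product=0
t=3: arr=2 -> substrate=0 bound=3 product=1
t=4: arr=1 -> substrate=0 bound=3 product=2
t=5: arr=1 -> substrate=0 bound=2 product=4
t=6: arr=3 -> substrate=0 bound=4 product=5
t=7: arr=3 -> substrate=2 bound=4 product=6
t=8: arr=3 -> substrate=2 bound=4 product=9
t=9: arr=0 -> substrate=1 bound=4 product=10
t=10: arr=0 -> substrate=0 bound=2 product=13
t=11: arr=3 -> substrate=0 bound=4 product=14
t=12: arr=2 -> substrate=1 bound=4 product=15
t=13: arr=2 -> substrate=0 bound=4 product=18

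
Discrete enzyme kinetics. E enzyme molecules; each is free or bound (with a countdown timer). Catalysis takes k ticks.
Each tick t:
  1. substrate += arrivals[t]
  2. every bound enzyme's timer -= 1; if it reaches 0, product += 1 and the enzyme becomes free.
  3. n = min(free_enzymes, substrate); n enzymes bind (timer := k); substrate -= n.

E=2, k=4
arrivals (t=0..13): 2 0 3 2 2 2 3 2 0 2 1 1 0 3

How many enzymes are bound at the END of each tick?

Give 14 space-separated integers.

t=0: arr=2 -> substrate=0 bound=2 product=0
t=1: arr=0 -> substrate=0 bound=2 product=0
t=2: arr=3 -> substrate=3 bound=2 product=0
t=3: arr=2 -> substrate=5 bound=2 product=0
t=4: arr=2 -> substrate=5 bound=2 product=2
t=5: arr=2 -> substrate=7 bound=2 product=2
t=6: arr=3 -> substrate=10 bound=2 product=2
t=7: arr=2 -> substrate=12 bound=2 product=2
t=8: arr=0 -> substrate=10 bound=2 product=4
t=9: arr=2 -> substrate=12 bound=2 product=4
t=10: arr=1 -> substrate=13 bound=2 product=4
t=11: arr=1 -> substrate=14 bound=2 product=4
t=12: arr=0 -> substrate=12 bound=2 product=6
t=13: arr=3 -> substrate=15 bound=2 product=6

Answer: 2 2 2 2 2 2 2 2 2 2 2 2 2 2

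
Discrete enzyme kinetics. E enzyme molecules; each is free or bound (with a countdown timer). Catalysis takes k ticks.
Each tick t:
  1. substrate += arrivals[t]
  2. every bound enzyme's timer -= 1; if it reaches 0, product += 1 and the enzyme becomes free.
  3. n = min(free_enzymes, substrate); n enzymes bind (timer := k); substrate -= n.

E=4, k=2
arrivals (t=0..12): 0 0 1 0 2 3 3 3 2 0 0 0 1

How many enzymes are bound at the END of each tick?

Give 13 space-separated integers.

t=0: arr=0 -> substrate=0 bound=0 product=0
t=1: arr=0 -> substrate=0 bound=0 product=0
t=2: arr=1 -> substrate=0 bound=1 product=0
t=3: arr=0 -> substrate=0 bound=1 product=0
t=4: arr=2 -> substrate=0 bound=2 product=1
t=5: arr=3 -> substrate=1 bound=4 product=1
t=6: arr=3 -> substrate=2 bound=4 product=3
t=7: arr=3 -> substrate=3 bound=4 product=5
t=8: arr=2 -> substrate=3 bound=4 product=7
t=9: arr=0 -> substrate=1 bound=4 product=9
t=10: arr=0 -> substrate=0 bound=3 product=11
t=11: arr=0 -> substrate=0 bound=1 product=13
t=12: arr=1 -> substrate=0 bound=1 product=14

Answer: 0 0 1 1 2 4 4 4 4 4 3 1 1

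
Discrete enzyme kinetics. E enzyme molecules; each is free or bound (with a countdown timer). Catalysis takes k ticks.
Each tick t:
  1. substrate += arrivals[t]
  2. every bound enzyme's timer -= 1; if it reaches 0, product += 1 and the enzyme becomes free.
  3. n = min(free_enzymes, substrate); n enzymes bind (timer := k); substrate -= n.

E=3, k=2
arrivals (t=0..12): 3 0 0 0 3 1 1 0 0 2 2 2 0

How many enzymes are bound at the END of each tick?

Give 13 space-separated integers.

t=0: arr=3 -> substrate=0 bound=3 product=0
t=1: arr=0 -> substrate=0 bound=3 product=0
t=2: arr=0 -> substrate=0 bound=0 product=3
t=3: arr=0 -> substrate=0 bound=0 product=3
t=4: arr=3 -> substrate=0 bound=3 product=3
t=5: arr=1 -> substrate=1 bound=3 product=3
t=6: arr=1 -> substrate=0 bound=2 product=6
t=7: arr=0 -> substrate=0 bound=2 product=6
t=8: arr=0 -> substrate=0 bound=0 product=8
t=9: arr=2 -> substrate=0 bound=2 product=8
t=10: arr=2 -> substrate=1 bound=3 product=8
t=11: arr=2 -> substrate=1 bound=3 product=10
t=12: arr=0 -> substrate=0 bound=3 product=11

Answer: 3 3 0 0 3 3 2 2 0 2 3 3 3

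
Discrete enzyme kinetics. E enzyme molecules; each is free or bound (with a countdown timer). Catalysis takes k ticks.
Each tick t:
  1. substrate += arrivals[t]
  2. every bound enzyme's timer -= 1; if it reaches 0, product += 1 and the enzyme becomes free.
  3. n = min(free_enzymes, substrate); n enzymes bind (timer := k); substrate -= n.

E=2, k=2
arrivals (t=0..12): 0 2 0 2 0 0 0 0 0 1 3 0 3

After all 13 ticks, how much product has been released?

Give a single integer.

t=0: arr=0 -> substrate=0 bound=0 product=0
t=1: arr=2 -> substrate=0 bound=2 product=0
t=2: arr=0 -> substrate=0 bound=2 product=0
t=3: arr=2 -> substrate=0 bound=2 product=2
t=4: arr=0 -> substrate=0 bound=2 product=2
t=5: arr=0 -> substrate=0 bound=0 product=4
t=6: arr=0 -> substrate=0 bound=0 product=4
t=7: arr=0 -> substrate=0 bound=0 product=4
t=8: arr=0 -> substrate=0 bound=0 product=4
t=9: arr=1 -> substrate=0 bound=1 product=4
t=10: arr=3 -> substrate=2 bound=2 product=4
t=11: arr=0 -> substrate=1 bound=2 product=5
t=12: arr=3 -> substrate=3 bound=2 product=6

Answer: 6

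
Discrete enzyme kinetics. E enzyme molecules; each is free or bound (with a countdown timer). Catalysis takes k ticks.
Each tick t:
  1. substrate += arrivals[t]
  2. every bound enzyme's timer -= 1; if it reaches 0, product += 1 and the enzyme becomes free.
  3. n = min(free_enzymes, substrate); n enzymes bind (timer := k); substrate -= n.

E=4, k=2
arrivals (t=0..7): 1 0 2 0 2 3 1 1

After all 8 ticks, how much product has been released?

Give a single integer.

t=0: arr=1 -> substrate=0 bound=1 product=0
t=1: arr=0 -> substrate=0 bound=1 product=0
t=2: arr=2 -> substrate=0 bound=2 product=1
t=3: arr=0 -> substrate=0 bound=2 product=1
t=4: arr=2 -> substrate=0 bound=2 product=3
t=5: arr=3 -> substrate=1 bound=4 product=3
t=6: arr=1 -> substrate=0 bound=4 product=5
t=7: arr=1 -> substrate=0 bound=3 product=7

Answer: 7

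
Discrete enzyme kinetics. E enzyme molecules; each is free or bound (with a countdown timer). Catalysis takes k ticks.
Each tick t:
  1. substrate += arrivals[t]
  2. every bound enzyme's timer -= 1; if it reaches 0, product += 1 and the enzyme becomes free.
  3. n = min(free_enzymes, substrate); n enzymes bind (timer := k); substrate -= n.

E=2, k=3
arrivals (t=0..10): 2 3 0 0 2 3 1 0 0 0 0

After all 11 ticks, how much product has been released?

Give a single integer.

Answer: 6

Derivation:
t=0: arr=2 -> substrate=0 bound=2 product=0
t=1: arr=3 -> substrate=3 bound=2 product=0
t=2: arr=0 -> substrate=3 bound=2 product=0
t=3: arr=0 -> substrate=1 bound=2 product=2
t=4: arr=2 -> substrate=3 bound=2 product=2
t=5: arr=3 -> substrate=6 bound=2 product=2
t=6: arr=1 -> substrate=5 bound=2 product=4
t=7: arr=0 -> substrate=5 bound=2 product=4
t=8: arr=0 -> substrate=5 bound=2 product=4
t=9: arr=0 -> substrate=3 bound=2 product=6
t=10: arr=0 -> substrate=3 bound=2 product=6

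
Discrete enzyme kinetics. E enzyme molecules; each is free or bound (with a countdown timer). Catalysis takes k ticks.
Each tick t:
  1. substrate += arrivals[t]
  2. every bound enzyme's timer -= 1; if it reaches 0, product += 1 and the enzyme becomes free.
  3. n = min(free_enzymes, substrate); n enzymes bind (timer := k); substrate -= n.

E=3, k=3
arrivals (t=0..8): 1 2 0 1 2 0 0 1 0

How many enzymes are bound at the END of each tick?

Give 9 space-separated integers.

t=0: arr=1 -> substrate=0 bound=1 product=0
t=1: arr=2 -> substrate=0 bound=3 product=0
t=2: arr=0 -> substrate=0 bound=3 product=0
t=3: arr=1 -> substrate=0 bound=3 product=1
t=4: arr=2 -> substrate=0 bound=3 product=3
t=5: arr=0 -> substrate=0 bound=3 product=3
t=6: arr=0 -> substrate=0 bound=2 product=4
t=7: arr=1 -> substrate=0 bound=1 product=6
t=8: arr=0 -> substrate=0 bound=1 product=6

Answer: 1 3 3 3 3 3 2 1 1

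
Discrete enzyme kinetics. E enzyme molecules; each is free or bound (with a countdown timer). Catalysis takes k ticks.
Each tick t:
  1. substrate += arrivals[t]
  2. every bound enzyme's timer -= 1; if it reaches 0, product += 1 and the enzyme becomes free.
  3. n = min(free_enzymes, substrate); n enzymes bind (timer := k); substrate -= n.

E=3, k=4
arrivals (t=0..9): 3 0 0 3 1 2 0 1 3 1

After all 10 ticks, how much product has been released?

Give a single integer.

t=0: arr=3 -> substrate=0 bound=3 product=0
t=1: arr=0 -> substrate=0 bound=3 product=0
t=2: arr=0 -> substrate=0 bound=3 product=0
t=3: arr=3 -> substrate=3 bound=3 product=0
t=4: arr=1 -> substrate=1 bound=3 product=3
t=5: arr=2 -> substrate=3 bound=3 product=3
t=6: arr=0 -> substrate=3 bound=3 product=3
t=7: arr=1 -> substrate=4 bound=3 product=3
t=8: arr=3 -> substrate=4 bound=3 product=6
t=9: arr=1 -> substrate=5 bound=3 product=6

Answer: 6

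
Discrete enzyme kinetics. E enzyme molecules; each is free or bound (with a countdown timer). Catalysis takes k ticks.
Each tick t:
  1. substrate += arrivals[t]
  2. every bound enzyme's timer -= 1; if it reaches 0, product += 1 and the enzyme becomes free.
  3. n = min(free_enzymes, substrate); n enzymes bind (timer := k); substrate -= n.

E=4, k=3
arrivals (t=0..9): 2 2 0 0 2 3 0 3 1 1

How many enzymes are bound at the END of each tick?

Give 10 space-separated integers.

t=0: arr=2 -> substrate=0 bound=2 product=0
t=1: arr=2 -> substrate=0 bound=4 product=0
t=2: arr=0 -> substrate=0 bound=4 product=0
t=3: arr=0 -> substrate=0 bound=2 product=2
t=4: arr=2 -> substrate=0 bound=2 product=4
t=5: arr=3 -> substrate=1 bound=4 product=4
t=6: arr=0 -> substrate=1 bound=4 product=4
t=7: arr=3 -> substrate=2 bound=4 product=6
t=8: arr=1 -> substrate=1 bound=4 product=8
t=9: arr=1 -> substrate=2 bound=4 product=8

Answer: 2 4 4 2 2 4 4 4 4 4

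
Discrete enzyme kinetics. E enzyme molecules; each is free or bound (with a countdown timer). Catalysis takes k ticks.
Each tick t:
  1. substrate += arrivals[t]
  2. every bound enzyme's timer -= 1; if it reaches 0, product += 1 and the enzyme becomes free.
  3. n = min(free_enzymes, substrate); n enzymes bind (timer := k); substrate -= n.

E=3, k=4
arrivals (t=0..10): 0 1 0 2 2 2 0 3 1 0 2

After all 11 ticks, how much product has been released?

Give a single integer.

t=0: arr=0 -> substrate=0 bound=0 product=0
t=1: arr=1 -> substrate=0 bound=1 product=0
t=2: arr=0 -> substrate=0 bound=1 product=0
t=3: arr=2 -> substrate=0 bound=3 product=0
t=4: arr=2 -> substrate=2 bound=3 product=0
t=5: arr=2 -> substrate=3 bound=3 product=1
t=6: arr=0 -> substrate=3 bound=3 product=1
t=7: arr=3 -> substrate=4 bound=3 product=3
t=8: arr=1 -> substrate=5 bound=3 product=3
t=9: arr=0 -> substrate=4 bound=3 product=4
t=10: arr=2 -> substrate=6 bound=3 product=4

Answer: 4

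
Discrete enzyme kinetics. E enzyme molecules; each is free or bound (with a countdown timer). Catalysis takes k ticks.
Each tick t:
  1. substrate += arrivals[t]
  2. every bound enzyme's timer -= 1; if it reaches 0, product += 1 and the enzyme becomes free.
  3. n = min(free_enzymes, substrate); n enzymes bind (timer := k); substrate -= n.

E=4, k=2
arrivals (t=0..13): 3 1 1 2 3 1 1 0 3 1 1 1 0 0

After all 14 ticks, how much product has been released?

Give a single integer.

t=0: arr=3 -> substrate=0 bound=3 product=0
t=1: arr=1 -> substrate=0 bound=4 product=0
t=2: arr=1 -> substrate=0 bound=2 product=3
t=3: arr=2 -> substrate=0 bound=3 product=4
t=4: arr=3 -> substrate=1 bound=4 product=5
t=5: arr=1 -> substrate=0 bound=4 product=7
t=6: arr=1 -> substrate=0 bound=3 product=9
t=7: arr=0 -> substrate=0 bound=1 product=11
t=8: arr=3 -> substrate=0 bound=3 product=12
t=9: arr=1 -> substrate=0 bound=4 product=12
t=10: arr=1 -> substrate=0 bound=2 product=15
t=11: arr=1 -> substrate=0 bound=2 product=16
t=12: arr=0 -> substrate=0 bound=1 product=17
t=13: arr=0 -> substrate=0 bound=0 product=18

Answer: 18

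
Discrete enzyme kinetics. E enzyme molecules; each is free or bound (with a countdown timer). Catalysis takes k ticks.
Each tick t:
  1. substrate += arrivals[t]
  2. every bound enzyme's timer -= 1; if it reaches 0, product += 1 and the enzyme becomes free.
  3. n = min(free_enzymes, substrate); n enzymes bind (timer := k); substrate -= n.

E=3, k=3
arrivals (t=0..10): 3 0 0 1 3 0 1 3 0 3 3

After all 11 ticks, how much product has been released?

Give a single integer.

t=0: arr=3 -> substrate=0 bound=3 product=0
t=1: arr=0 -> substrate=0 bound=3 product=0
t=2: arr=0 -> substrate=0 bound=3 product=0
t=3: arr=1 -> substrate=0 bound=1 product=3
t=4: arr=3 -> substrate=1 bound=3 product=3
t=5: arr=0 -> substrate=1 bound=3 product=3
t=6: arr=1 -> substrate=1 bound=3 product=4
t=7: arr=3 -> substrate=2 bound=3 product=6
t=8: arr=0 -> substrate=2 bound=3 product=6
t=9: arr=3 -> substrate=4 bound=3 product=7
t=10: arr=3 -> substrate=5 bound=3 product=9

Answer: 9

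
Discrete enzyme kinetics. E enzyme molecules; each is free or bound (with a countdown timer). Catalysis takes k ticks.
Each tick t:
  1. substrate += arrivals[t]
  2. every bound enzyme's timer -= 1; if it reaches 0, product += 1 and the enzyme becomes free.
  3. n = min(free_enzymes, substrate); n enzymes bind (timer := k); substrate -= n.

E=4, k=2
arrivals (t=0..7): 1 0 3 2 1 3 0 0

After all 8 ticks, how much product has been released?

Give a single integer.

t=0: arr=1 -> substrate=0 bound=1 product=0
t=1: arr=0 -> substrate=0 bound=1 product=0
t=2: arr=3 -> substrate=0 bound=3 product=1
t=3: arr=2 -> substrate=1 bound=4 product=1
t=4: arr=1 -> substrate=0 bound=3 product=4
t=5: arr=3 -> substrate=1 bound=4 product=5
t=6: arr=0 -> substrate=0 bound=3 product=7
t=7: arr=0 -> substrate=0 bound=1 product=9

Answer: 9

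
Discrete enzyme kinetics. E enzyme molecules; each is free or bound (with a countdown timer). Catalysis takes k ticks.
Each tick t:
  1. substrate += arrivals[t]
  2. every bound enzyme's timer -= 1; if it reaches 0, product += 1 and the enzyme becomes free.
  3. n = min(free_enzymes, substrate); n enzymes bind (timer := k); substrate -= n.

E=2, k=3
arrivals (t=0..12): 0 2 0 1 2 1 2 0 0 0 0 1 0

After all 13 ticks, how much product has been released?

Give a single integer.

t=0: arr=0 -> substrate=0 bound=0 product=0
t=1: arr=2 -> substrate=0 bound=2 product=0
t=2: arr=0 -> substrate=0 bound=2 product=0
t=3: arr=1 -> substrate=1 bound=2 product=0
t=4: arr=2 -> substrate=1 bound=2 product=2
t=5: arr=1 -> substrate=2 bound=2 product=2
t=6: arr=2 -> substrate=4 bound=2 product=2
t=7: arr=0 -> substrate=2 bound=2 product=4
t=8: arr=0 -> substrate=2 bound=2 product=4
t=9: arr=0 -> substrate=2 bound=2 product=4
t=10: arr=0 -> substrate=0 bound=2 product=6
t=11: arr=1 -> substrate=1 bound=2 product=6
t=12: arr=0 -> substrate=1 bound=2 product=6

Answer: 6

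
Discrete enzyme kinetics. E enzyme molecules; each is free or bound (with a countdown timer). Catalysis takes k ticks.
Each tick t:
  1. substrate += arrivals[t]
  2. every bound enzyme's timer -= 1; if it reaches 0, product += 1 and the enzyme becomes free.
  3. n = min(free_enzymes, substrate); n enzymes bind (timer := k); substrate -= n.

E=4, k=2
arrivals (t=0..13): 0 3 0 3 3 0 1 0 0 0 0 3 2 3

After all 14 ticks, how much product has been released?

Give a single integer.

Answer: 13

Derivation:
t=0: arr=0 -> substrate=0 bound=0 product=0
t=1: arr=3 -> substrate=0 bound=3 product=0
t=2: arr=0 -> substrate=0 bound=3 product=0
t=3: arr=3 -> substrate=0 bound=3 product=3
t=4: arr=3 -> substrate=2 bound=4 product=3
t=5: arr=0 -> substrate=0 bound=3 product=6
t=6: arr=1 -> substrate=0 bound=3 product=7
t=7: arr=0 -> substrate=0 bound=1 product=9
t=8: arr=0 -> substrate=0 bound=0 product=10
t=9: arr=0 -> substrate=0 bound=0 product=10
t=10: arr=0 -> substrate=0 bound=0 product=10
t=11: arr=3 -> substrate=0 bound=3 product=10
t=12: arr=2 -> substrate=1 bound=4 product=10
t=13: arr=3 -> substrate=1 bound=4 product=13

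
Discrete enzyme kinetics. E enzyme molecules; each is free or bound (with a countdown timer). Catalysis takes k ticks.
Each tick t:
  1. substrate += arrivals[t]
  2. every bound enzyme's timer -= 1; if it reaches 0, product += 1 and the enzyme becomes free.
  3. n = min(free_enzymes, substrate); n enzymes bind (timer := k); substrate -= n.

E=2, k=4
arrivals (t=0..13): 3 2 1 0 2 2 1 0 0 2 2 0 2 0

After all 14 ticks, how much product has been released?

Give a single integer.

Answer: 6

Derivation:
t=0: arr=3 -> substrate=1 bound=2 product=0
t=1: arr=2 -> substrate=3 bound=2 product=0
t=2: arr=1 -> substrate=4 bound=2 product=0
t=3: arr=0 -> substrate=4 bound=2 product=0
t=4: arr=2 -> substrate=4 bound=2 product=2
t=5: arr=2 -> substrate=6 bound=2 product=2
t=6: arr=1 -> substrate=7 bound=2 product=2
t=7: arr=0 -> substrate=7 bound=2 product=2
t=8: arr=0 -> substrate=5 bound=2 product=4
t=9: arr=2 -> substrate=7 bound=2 product=4
t=10: arr=2 -> substrate=9 bound=2 product=4
t=11: arr=0 -> substrate=9 bound=2 product=4
t=12: arr=2 -> substrate=9 bound=2 product=6
t=13: arr=0 -> substrate=9 bound=2 product=6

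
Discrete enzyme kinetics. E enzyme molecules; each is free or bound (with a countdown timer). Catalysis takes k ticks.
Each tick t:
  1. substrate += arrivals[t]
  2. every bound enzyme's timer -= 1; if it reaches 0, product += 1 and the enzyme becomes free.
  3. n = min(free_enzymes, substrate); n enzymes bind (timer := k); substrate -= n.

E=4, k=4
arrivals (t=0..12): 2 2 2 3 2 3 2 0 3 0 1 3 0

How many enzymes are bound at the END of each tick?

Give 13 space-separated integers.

t=0: arr=2 -> substrate=0 bound=2 product=0
t=1: arr=2 -> substrate=0 bound=4 product=0
t=2: arr=2 -> substrate=2 bound=4 product=0
t=3: arr=3 -> substrate=5 bound=4 product=0
t=4: arr=2 -> substrate=5 bound=4 product=2
t=5: arr=3 -> substrate=6 bound=4 product=4
t=6: arr=2 -> substrate=8 bound=4 product=4
t=7: arr=0 -> substrate=8 bound=4 product=4
t=8: arr=3 -> substrate=9 bound=4 product=6
t=9: arr=0 -> substrate=7 bound=4 product=8
t=10: arr=1 -> substrate=8 bound=4 product=8
t=11: arr=3 -> substrate=11 bound=4 product=8
t=12: arr=0 -> substrate=9 bound=4 product=10

Answer: 2 4 4 4 4 4 4 4 4 4 4 4 4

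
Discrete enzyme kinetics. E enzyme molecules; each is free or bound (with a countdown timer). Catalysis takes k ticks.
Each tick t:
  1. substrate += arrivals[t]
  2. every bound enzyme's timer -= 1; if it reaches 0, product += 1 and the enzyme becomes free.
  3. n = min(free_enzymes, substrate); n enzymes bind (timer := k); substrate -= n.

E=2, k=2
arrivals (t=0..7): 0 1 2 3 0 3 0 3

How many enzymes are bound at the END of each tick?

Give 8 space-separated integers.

t=0: arr=0 -> substrate=0 bound=0 product=0
t=1: arr=1 -> substrate=0 bound=1 product=0
t=2: arr=2 -> substrate=1 bound=2 product=0
t=3: arr=3 -> substrate=3 bound=2 product=1
t=4: arr=0 -> substrate=2 bound=2 product=2
t=5: arr=3 -> substrate=4 bound=2 product=3
t=6: arr=0 -> substrate=3 bound=2 product=4
t=7: arr=3 -> substrate=5 bound=2 product=5

Answer: 0 1 2 2 2 2 2 2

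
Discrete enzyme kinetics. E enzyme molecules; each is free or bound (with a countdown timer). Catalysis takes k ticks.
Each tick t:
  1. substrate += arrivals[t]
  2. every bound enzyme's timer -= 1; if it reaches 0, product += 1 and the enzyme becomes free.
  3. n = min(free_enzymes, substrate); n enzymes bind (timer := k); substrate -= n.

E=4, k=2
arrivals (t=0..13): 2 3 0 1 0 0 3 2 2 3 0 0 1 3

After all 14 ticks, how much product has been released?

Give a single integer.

Answer: 16

Derivation:
t=0: arr=2 -> substrate=0 bound=2 product=0
t=1: arr=3 -> substrate=1 bound=4 product=0
t=2: arr=0 -> substrate=0 bound=3 product=2
t=3: arr=1 -> substrate=0 bound=2 product=4
t=4: arr=0 -> substrate=0 bound=1 product=5
t=5: arr=0 -> substrate=0 bound=0 product=6
t=6: arr=3 -> substrate=0 bound=3 product=6
t=7: arr=2 -> substrate=1 bound=4 product=6
t=8: arr=2 -> substrate=0 bound=4 product=9
t=9: arr=3 -> substrate=2 bound=4 product=10
t=10: arr=0 -> substrate=0 bound=3 product=13
t=11: arr=0 -> substrate=0 bound=2 product=14
t=12: arr=1 -> substrate=0 bound=1 product=16
t=13: arr=3 -> substrate=0 bound=4 product=16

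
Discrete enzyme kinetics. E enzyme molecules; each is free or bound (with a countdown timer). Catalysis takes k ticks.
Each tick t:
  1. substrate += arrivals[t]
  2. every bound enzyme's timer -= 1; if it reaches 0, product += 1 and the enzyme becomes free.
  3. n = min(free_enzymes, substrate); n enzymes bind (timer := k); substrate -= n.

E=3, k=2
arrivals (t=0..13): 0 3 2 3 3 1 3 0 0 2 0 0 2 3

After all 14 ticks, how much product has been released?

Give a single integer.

t=0: arr=0 -> substrate=0 bound=0 product=0
t=1: arr=3 -> substrate=0 bound=3 product=0
t=2: arr=2 -> substrate=2 bound=3 product=0
t=3: arr=3 -> substrate=2 bound=3 product=3
t=4: arr=3 -> substrate=5 bound=3 product=3
t=5: arr=1 -> substrate=3 bound=3 product=6
t=6: arr=3 -> substrate=6 bound=3 product=6
t=7: arr=0 -> substrate=3 bound=3 product=9
t=8: arr=0 -> substrate=3 bound=3 product=9
t=9: arr=2 -> substrate=2 bound=3 product=12
t=10: arr=0 -> substrate=2 bound=3 product=12
t=11: arr=0 -> substrate=0 bound=2 product=15
t=12: arr=2 -> substrate=1 bound=3 product=15
t=13: arr=3 -> substrate=2 bound=3 product=17

Answer: 17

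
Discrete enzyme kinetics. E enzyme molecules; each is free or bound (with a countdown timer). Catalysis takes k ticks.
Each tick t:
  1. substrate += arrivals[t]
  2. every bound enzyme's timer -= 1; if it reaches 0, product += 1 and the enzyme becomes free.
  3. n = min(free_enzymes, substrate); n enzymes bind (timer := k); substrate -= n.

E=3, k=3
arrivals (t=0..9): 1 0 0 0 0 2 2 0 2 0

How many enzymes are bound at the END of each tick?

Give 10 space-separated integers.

t=0: arr=1 -> substrate=0 bound=1 product=0
t=1: arr=0 -> substrate=0 bound=1 product=0
t=2: arr=0 -> substrate=0 bound=1 product=0
t=3: arr=0 -> substrate=0 bound=0 product=1
t=4: arr=0 -> substrate=0 bound=0 product=1
t=5: arr=2 -> substrate=0 bound=2 product=1
t=6: arr=2 -> substrate=1 bound=3 product=1
t=7: arr=0 -> substrate=1 bound=3 product=1
t=8: arr=2 -> substrate=1 bound=3 product=3
t=9: arr=0 -> substrate=0 bound=3 product=4

Answer: 1 1 1 0 0 2 3 3 3 3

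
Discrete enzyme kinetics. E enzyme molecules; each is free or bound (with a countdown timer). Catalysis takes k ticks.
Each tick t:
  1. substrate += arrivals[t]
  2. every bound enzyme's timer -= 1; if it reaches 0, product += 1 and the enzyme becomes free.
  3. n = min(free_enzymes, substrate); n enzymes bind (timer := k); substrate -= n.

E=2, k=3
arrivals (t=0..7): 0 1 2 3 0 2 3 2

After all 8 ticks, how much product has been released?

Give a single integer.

t=0: arr=0 -> substrate=0 bound=0 product=0
t=1: arr=1 -> substrate=0 bound=1 product=0
t=2: arr=2 -> substrate=1 bound=2 product=0
t=3: arr=3 -> substrate=4 bound=2 product=0
t=4: arr=0 -> substrate=3 bound=2 product=1
t=5: arr=2 -> substrate=4 bound=2 product=2
t=6: arr=3 -> substrate=7 bound=2 product=2
t=7: arr=2 -> substrate=8 bound=2 product=3

Answer: 3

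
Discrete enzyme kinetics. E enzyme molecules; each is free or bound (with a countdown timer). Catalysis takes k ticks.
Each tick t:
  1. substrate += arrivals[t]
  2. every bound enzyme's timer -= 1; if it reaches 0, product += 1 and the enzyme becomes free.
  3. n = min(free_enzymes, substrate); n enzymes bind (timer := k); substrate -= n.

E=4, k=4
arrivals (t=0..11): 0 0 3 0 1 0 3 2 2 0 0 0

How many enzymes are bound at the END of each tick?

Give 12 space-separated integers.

t=0: arr=0 -> substrate=0 bound=0 product=0
t=1: arr=0 -> substrate=0 bound=0 product=0
t=2: arr=3 -> substrate=0 bound=3 product=0
t=3: arr=0 -> substrate=0 bound=3 product=0
t=4: arr=1 -> substrate=0 bound=4 product=0
t=5: arr=0 -> substrate=0 bound=4 product=0
t=6: arr=3 -> substrate=0 bound=4 product=3
t=7: arr=2 -> substrate=2 bound=4 product=3
t=8: arr=2 -> substrate=3 bound=4 product=4
t=9: arr=0 -> substrate=3 bound=4 product=4
t=10: arr=0 -> substrate=0 bound=4 product=7
t=11: arr=0 -> substrate=0 bound=4 product=7

Answer: 0 0 3 3 4 4 4 4 4 4 4 4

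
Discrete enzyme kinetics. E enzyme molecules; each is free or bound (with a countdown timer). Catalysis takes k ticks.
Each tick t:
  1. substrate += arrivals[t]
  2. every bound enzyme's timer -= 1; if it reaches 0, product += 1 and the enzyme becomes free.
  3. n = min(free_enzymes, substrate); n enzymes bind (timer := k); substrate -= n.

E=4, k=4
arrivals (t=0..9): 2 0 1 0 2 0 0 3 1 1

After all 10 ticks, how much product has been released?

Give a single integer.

Answer: 5

Derivation:
t=0: arr=2 -> substrate=0 bound=2 product=0
t=1: arr=0 -> substrate=0 bound=2 product=0
t=2: arr=1 -> substrate=0 bound=3 product=0
t=3: arr=0 -> substrate=0 bound=3 product=0
t=4: arr=2 -> substrate=0 bound=3 product=2
t=5: arr=0 -> substrate=0 bound=3 product=2
t=6: arr=0 -> substrate=0 bound=2 product=3
t=7: arr=3 -> substrate=1 bound=4 product=3
t=8: arr=1 -> substrate=0 bound=4 product=5
t=9: arr=1 -> substrate=1 bound=4 product=5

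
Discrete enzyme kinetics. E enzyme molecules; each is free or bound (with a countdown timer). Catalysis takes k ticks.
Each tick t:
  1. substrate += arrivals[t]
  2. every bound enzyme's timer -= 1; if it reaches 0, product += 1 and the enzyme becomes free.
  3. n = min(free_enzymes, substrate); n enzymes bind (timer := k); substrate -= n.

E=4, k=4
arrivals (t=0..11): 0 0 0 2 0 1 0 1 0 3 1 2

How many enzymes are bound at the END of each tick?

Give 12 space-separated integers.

t=0: arr=0 -> substrate=0 bound=0 product=0
t=1: arr=0 -> substrate=0 bound=0 product=0
t=2: arr=0 -> substrate=0 bound=0 product=0
t=3: arr=2 -> substrate=0 bound=2 product=0
t=4: arr=0 -> substrate=0 bound=2 product=0
t=5: arr=1 -> substrate=0 bound=3 product=0
t=6: arr=0 -> substrate=0 bound=3 product=0
t=7: arr=1 -> substrate=0 bound=2 product=2
t=8: arr=0 -> substrate=0 bound=2 product=2
t=9: arr=3 -> substrate=0 bound=4 product=3
t=10: arr=1 -> substrate=1 bound=4 product=3
t=11: arr=2 -> substrate=2 bound=4 product=4

Answer: 0 0 0 2 2 3 3 2 2 4 4 4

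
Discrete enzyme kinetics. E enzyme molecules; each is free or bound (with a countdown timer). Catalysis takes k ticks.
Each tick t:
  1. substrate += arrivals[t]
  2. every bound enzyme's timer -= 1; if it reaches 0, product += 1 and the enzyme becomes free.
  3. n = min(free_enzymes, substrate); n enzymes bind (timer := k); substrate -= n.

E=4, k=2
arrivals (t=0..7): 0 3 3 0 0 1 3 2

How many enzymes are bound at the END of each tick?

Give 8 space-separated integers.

Answer: 0 3 4 3 2 1 4 4

Derivation:
t=0: arr=0 -> substrate=0 bound=0 product=0
t=1: arr=3 -> substrate=0 bound=3 product=0
t=2: arr=3 -> substrate=2 bound=4 product=0
t=3: arr=0 -> substrate=0 bound=3 product=3
t=4: arr=0 -> substrate=0 bound=2 product=4
t=5: arr=1 -> substrate=0 bound=1 product=6
t=6: arr=3 -> substrate=0 bound=4 product=6
t=7: arr=2 -> substrate=1 bound=4 product=7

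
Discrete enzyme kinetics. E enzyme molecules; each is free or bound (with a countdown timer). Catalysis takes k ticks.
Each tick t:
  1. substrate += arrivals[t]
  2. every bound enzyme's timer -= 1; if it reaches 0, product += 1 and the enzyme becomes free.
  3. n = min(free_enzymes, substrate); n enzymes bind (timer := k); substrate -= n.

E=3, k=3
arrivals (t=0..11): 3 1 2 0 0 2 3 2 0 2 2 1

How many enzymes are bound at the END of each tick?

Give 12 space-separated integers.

Answer: 3 3 3 3 3 3 3 3 3 3 3 3

Derivation:
t=0: arr=3 -> substrate=0 bound=3 product=0
t=1: arr=1 -> substrate=1 bound=3 product=0
t=2: arr=2 -> substrate=3 bound=3 product=0
t=3: arr=0 -> substrate=0 bound=3 product=3
t=4: arr=0 -> substrate=0 bound=3 product=3
t=5: arr=2 -> substrate=2 bound=3 product=3
t=6: arr=3 -> substrate=2 bound=3 product=6
t=7: arr=2 -> substrate=4 bound=3 product=6
t=8: arr=0 -> substrate=4 bound=3 product=6
t=9: arr=2 -> substrate=3 bound=3 product=9
t=10: arr=2 -> substrate=5 bound=3 product=9
t=11: arr=1 -> substrate=6 bound=3 product=9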